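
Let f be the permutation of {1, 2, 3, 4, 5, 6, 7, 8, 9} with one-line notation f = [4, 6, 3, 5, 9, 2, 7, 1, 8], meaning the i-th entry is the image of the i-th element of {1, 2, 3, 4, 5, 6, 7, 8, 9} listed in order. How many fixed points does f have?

The fixed points (elements with f(x) = x) are {3, 7}, so there are 2.

2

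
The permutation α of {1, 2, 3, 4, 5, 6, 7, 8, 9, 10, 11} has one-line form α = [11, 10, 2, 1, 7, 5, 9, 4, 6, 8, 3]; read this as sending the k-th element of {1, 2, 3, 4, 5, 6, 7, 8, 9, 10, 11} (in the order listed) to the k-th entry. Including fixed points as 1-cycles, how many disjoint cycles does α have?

2

The cycle decomposition is (1 11 3 2 10 8 4)(5 7 9 6), which has 2 cycles (counting 1-cycles).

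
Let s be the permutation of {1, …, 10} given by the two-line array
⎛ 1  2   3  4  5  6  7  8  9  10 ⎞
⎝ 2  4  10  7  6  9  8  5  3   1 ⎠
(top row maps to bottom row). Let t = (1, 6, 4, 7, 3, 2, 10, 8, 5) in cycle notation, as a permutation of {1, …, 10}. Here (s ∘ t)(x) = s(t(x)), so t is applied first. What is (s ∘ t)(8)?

(s ∘ t)(8) = s(t(8)). t(8) = 5, then s(5) = 6. So (s ∘ t)(8) = 6.

6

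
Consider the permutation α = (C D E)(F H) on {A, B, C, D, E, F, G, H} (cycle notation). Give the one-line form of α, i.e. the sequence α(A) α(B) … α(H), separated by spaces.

Reading each image from the cycles: A↦A, B↦B, C↦D, D↦E, E↦C, F↦H, G↦G, H↦F.
Listing these in domain order gives A B D E C H G F.

A B D E C H G F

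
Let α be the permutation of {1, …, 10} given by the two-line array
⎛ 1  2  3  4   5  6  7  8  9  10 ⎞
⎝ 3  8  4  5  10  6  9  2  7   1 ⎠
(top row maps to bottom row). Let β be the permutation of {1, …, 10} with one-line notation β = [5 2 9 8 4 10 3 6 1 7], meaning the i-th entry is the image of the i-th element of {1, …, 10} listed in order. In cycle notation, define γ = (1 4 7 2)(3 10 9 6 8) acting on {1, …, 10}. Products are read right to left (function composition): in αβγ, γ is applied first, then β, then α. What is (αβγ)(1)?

Apply the permutations in order: γ(1) = 4, then β(4) = 8, then α(8) = 2. So (αβγ)(1) = 2.

2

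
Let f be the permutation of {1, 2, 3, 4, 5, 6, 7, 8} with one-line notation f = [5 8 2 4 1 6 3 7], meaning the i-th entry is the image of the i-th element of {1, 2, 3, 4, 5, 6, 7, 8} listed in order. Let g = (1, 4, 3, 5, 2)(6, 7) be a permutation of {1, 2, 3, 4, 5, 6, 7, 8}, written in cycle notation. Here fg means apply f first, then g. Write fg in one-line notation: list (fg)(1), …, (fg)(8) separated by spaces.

2 8 1 3 4 7 5 6

(fg)(x) = g(f(x)). Computing each image: g(f(1)) = g(5) = 2, g(f(2)) = g(8) = 8, g(f(3)) = g(2) = 1, g(f(4)) = g(4) = 3, g(f(5)) = g(1) = 4, g(f(6)) = g(6) = 7, g(f(7)) = g(3) = 5, g(f(8)) = g(7) = 6.
Hence fg = [2 8 1 3 4 7 5 6].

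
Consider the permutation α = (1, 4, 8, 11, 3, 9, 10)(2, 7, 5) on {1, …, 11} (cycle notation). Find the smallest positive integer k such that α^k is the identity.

The disjoint cycles have lengths 7, 3, 1.
Since disjoint cycles commute, ord(α) = lcm(7, 3) = 21.

21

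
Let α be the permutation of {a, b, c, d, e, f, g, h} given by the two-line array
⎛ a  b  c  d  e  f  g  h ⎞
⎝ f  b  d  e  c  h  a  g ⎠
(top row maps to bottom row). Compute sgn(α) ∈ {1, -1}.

In disjoint-cycle form the cycle lengths are 4, 3, 1.
A cycle of length ℓ contributes ℓ−1 transpositions, so α is a product of 3 + 2 = 5 transpositions — odd.

-1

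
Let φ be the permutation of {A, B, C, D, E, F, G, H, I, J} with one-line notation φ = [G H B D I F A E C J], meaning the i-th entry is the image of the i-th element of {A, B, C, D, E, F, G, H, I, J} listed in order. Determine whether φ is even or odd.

In disjoint-cycle form the cycle lengths are 5, 2, 1, 1, 1.
A cycle is odd iff its length is even; φ has 1 even-length cycle, so sgn(φ) = (−1)^1 and φ is odd.

odd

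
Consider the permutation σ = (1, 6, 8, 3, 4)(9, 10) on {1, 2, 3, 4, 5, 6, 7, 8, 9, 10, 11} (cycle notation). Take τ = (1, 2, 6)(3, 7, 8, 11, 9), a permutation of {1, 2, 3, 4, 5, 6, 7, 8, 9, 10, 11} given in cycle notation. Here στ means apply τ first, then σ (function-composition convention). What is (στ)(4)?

First apply τ: τ(4) = 4, then σ(4) = 1. Thus (στ)(4) = 1.

1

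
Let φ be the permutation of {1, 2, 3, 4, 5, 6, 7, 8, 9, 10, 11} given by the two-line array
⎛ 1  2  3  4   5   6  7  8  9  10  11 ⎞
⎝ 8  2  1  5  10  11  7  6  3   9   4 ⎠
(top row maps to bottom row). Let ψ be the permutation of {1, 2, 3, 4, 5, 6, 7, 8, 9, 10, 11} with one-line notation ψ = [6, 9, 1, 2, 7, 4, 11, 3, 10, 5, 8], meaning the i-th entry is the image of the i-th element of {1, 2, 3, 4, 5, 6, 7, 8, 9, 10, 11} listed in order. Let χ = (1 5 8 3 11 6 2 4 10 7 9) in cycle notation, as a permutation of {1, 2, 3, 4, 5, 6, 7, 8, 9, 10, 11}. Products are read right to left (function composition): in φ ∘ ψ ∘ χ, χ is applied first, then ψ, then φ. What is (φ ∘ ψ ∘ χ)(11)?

Apply the permutations in order: χ(11) = 6, then ψ(6) = 4, then φ(4) = 5. So (φ ∘ ψ ∘ χ)(11) = 5.

5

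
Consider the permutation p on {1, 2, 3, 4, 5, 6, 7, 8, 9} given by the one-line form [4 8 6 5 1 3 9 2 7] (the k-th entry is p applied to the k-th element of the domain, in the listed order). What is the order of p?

The disjoint-cycle form of p has cycle lengths 3, 2, 2, 2.
Since disjoint cycles commute, ord(p) = lcm(3, 2, 2, 2) = 6.

6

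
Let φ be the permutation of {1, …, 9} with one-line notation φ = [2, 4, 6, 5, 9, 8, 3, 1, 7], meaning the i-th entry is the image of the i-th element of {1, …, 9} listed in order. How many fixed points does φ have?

No element satisfies φ(x) = x, so there are 0 fixed points.

0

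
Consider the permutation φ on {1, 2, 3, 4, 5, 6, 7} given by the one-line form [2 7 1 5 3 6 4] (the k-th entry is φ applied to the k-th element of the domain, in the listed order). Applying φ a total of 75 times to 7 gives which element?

Tracing 7 → 4 → … returns to 7 after 6 steps, so 7 lies in a 6-cycle (1, 2, 7, 4, 5, 3).
Powers repeat with period 6 on this cycle, and 75 mod 6 = 3, so φ^75(7) = φ^3(7).
Stepping 3 places around the cycle: 7 → 4 → 5 → 3.

3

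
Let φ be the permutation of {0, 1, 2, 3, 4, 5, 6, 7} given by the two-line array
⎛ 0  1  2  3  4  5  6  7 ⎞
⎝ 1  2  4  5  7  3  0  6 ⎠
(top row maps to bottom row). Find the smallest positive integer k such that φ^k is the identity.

6

Writing φ as disjoint cycles, the cycle lengths are 6, 2.
Since disjoint cycles commute, ord(φ) = lcm(6, 2) = 6.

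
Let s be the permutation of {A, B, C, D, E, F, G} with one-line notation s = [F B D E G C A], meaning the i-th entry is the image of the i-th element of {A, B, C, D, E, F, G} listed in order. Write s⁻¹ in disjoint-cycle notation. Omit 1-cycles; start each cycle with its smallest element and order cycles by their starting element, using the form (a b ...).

The cycle decomposition of s is (A F C D E G).
Reversing each cycle (and rotating so the smallest element leads) gives s⁻¹ = (A G E D C F).

(A G E D C F)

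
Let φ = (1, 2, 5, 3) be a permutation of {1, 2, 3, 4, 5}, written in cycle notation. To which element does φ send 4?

4

4 does not appear in any cycle of φ, so it is a fixed point: φ(4) = 4.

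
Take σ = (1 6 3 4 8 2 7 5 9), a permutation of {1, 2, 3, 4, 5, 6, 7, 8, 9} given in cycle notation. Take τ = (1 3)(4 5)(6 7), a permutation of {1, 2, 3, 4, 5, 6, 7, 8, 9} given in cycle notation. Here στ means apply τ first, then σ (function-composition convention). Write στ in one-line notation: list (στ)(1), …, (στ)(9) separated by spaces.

4 7 6 9 8 5 3 2 1

(στ)(x) = σ(τ(x)). Computing each image: σ(τ(1)) = σ(3) = 4, σ(τ(2)) = σ(2) = 7, σ(τ(3)) = σ(1) = 6, σ(τ(4)) = σ(5) = 9, σ(τ(5)) = σ(4) = 8, σ(τ(6)) = σ(7) = 5, σ(τ(7)) = σ(6) = 3, σ(τ(8)) = σ(8) = 2, σ(τ(9)) = σ(9) = 1.
Hence στ = [4 7 6 9 8 5 3 2 1].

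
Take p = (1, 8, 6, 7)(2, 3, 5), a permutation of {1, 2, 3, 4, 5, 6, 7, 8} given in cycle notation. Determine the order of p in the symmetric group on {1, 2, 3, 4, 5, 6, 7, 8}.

12

The cycle type of p is (4, 3, 1).
The order is lcm(4, 3) = 12.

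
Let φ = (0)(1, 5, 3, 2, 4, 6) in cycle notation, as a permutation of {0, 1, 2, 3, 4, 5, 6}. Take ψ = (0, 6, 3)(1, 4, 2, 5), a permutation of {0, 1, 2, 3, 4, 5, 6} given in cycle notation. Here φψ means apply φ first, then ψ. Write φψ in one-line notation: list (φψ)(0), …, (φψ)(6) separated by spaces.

6 1 2 5 3 0 4

Chase each element through φ then ψ: 0 → 0 → 6; 1 → 5 → 1; 2 → 4 → 2; 3 → 2 → 5; 4 → 6 → 3; 5 → 3 → 0; 6 → 1 → 4.
So φψ in one-line form is 6 1 2 5 3 0 4.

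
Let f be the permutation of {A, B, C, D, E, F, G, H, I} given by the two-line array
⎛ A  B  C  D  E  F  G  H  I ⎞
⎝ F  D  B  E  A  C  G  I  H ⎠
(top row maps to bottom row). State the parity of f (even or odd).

even

In disjoint-cycle form the cycle lengths are 6, 2, 1.
A cycle of length ℓ contributes ℓ−1 transpositions, so f is a product of 5 + 1 = 6 transpositions — even.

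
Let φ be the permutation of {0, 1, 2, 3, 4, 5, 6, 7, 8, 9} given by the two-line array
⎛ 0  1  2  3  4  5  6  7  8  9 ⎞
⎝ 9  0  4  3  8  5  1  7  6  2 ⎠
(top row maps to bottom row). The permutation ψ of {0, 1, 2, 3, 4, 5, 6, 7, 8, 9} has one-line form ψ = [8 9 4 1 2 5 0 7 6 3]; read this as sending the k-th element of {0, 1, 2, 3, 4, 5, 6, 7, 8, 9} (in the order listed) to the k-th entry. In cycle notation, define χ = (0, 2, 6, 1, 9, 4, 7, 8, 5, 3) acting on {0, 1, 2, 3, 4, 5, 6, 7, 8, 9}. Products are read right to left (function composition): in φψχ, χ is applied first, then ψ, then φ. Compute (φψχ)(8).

5

Chase 8: χ(8) = 5; ψ(5) = 5; φ(5) = 5. Hence (φψχ)(8) = 5.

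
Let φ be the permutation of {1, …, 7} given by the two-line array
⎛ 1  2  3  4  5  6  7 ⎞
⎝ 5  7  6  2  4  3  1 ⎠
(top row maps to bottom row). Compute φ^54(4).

5

Tracing 4 → 2 → … returns to 4 after 5 steps, so 4 lies in a 5-cycle (1 5 4 2 7).
On a 5-cycle, φ^5 is the identity, so φ^54 = φ^4 there (54 ≡ 4 mod 5).
Stepping 4 places around the cycle: 4 → 2 → 7 → 1 → 5.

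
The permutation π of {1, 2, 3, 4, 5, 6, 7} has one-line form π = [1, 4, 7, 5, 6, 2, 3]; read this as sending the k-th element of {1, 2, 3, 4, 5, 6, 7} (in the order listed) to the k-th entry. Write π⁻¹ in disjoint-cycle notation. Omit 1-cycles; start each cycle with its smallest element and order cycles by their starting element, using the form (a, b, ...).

First write π in disjoint cycles: (2, 4, 5, 6)(3, 7).
The inverse reverses every cycle; in canonical form, π⁻¹ = (2, 6, 5, 4)(3, 7).

(2, 6, 5, 4)(3, 7)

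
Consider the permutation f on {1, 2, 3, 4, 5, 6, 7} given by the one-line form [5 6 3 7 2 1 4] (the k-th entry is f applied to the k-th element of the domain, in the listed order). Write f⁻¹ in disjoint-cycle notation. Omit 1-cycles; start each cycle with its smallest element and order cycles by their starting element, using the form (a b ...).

(1 6 2 5)(4 7)

The cycle decomposition of f is (1 5 2 6)(4 7).
Reversing each cycle (and rotating so the smallest element leads) gives f⁻¹ = (1 6 2 5)(4 7).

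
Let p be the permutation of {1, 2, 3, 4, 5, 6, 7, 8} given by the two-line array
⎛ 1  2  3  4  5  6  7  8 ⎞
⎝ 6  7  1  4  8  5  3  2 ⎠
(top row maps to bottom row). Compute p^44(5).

Tracing 5 → 8 → … returns to 5 after 7 steps, so 5 lies in a 7-cycle (1, 6, 5, 8, 2, 7, 3).
Powers repeat with period 7 on this cycle, and 44 mod 7 = 2, so p^44(5) = p^2(5).
Stepping 2 places around the cycle: 5 → 8 → 2.

2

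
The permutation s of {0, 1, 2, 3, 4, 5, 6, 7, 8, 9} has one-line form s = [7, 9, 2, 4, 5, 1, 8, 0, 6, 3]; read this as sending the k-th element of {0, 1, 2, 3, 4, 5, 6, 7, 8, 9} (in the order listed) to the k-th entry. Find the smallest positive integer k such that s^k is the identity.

10

Decomposing into disjoint cycles gives cycle lengths 5, 2, 2, 1.
Since disjoint cycles commute, ord(s) = lcm(5, 2, 2) = 10.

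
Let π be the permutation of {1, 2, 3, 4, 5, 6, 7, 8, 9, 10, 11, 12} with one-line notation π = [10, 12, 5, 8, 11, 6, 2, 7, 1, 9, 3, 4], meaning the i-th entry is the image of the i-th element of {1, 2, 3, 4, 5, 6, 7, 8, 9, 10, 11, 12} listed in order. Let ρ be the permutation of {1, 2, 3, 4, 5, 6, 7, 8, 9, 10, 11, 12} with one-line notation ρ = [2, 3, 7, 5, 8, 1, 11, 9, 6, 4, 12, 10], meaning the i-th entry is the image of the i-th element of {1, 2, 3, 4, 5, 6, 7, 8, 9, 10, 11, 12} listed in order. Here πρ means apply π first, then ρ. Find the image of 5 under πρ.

π(5) = 11, then ρ(11) = 12; composing gives (πρ)(5) = 12.

12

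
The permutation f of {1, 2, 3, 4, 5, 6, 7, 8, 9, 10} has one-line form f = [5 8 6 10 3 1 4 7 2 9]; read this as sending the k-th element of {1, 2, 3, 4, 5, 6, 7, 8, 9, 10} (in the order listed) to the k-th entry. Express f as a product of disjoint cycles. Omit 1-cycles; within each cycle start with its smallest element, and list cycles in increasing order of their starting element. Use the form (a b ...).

(1 5 3 6)(2 8 7 4 10 9)

Start at 1 and follow images: 1 → 5 → 3 → 6 → 1, giving the cycle (1 5 3 6).
Repeating from the next unused element and collecting all non-trivial cycles gives (1 5 3 6)(2 8 7 4 10 9).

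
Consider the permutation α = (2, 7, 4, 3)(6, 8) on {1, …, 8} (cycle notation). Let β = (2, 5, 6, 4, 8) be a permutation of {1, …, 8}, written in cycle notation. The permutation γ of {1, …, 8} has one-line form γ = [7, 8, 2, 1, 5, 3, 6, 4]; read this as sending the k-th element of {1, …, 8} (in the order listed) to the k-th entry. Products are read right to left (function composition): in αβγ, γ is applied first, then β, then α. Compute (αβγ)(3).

Apply the permutations in order: γ(3) = 2, then β(2) = 5, then α(5) = 5. So (αβγ)(3) = 5.

5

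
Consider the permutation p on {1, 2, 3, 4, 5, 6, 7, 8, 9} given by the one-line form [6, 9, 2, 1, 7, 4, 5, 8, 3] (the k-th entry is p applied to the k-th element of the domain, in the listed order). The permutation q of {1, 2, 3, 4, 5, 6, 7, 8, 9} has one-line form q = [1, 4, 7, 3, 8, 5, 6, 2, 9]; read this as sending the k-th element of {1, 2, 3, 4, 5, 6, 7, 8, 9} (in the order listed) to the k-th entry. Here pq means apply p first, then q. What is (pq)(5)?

6

(pq)(5) = q(p(5)). p(5) = 7, then q(7) = 6. So (pq)(5) = 6.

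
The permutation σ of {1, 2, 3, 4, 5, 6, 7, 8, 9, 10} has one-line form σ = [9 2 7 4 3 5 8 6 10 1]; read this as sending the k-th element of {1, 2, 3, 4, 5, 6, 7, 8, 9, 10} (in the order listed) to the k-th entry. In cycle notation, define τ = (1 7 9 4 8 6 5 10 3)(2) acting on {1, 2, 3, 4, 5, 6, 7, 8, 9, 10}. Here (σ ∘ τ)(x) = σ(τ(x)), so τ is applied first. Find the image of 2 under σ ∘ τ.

2

τ(2) = 2, then σ(2) = 2; composing gives (σ ∘ τ)(2) = 2.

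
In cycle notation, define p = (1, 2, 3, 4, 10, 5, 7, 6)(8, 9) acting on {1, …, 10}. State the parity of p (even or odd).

even

The cycle lengths are 8, 2.
A cycle is odd iff its length is even; p has 2 even-length cycles, so sgn(p) = (−1)^2 and p is even.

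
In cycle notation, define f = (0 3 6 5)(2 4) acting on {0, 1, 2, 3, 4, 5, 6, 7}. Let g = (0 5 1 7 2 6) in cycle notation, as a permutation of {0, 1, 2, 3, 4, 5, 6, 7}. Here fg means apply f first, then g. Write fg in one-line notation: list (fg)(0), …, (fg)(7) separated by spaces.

(fg)(x) = g(f(x)). Computing each image: g(f(0)) = g(3) = 3, g(f(1)) = g(1) = 7, g(f(2)) = g(4) = 4, g(f(3)) = g(6) = 0, g(f(4)) = g(2) = 6, g(f(5)) = g(0) = 5, g(f(6)) = g(5) = 1, g(f(7)) = g(7) = 2.
Hence fg = [3 7 4 0 6 5 1 2].

3 7 4 0 6 5 1 2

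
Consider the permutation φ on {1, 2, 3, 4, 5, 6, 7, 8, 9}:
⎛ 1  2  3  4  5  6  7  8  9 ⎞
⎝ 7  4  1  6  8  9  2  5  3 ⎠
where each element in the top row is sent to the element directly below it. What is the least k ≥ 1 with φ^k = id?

14

Decomposing into disjoint cycles gives cycle lengths 7, 2.
Since disjoint cycles commute, ord(φ) = lcm(7, 2) = 14.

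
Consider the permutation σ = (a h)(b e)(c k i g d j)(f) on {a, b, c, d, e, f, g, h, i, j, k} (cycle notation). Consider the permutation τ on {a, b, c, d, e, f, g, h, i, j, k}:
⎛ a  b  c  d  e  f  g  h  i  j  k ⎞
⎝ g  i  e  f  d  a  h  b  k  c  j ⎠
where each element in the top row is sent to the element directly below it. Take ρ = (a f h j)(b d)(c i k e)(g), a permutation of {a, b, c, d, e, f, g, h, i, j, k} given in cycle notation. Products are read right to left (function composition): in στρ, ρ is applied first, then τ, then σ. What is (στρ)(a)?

h

Apply the permutations in order: ρ(a) = f, then τ(f) = a, then σ(a) = h. So (στρ)(a) = h.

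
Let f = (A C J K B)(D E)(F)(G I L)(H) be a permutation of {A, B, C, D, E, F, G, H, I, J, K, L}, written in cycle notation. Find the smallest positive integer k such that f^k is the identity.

30

The disjoint cycles have lengths 5, 3, 2, 1, 1.
Since disjoint cycles commute, ord(f) = lcm(5, 3, 2) = 30.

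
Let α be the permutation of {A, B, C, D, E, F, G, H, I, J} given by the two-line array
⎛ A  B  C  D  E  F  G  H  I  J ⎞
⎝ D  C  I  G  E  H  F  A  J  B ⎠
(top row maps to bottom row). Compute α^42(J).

Tracing J → B → … returns to J after 4 steps, so J lies in a 4-cycle (B, C, I, J).
On a 4-cycle, α^4 is the identity, so α^42 = α^2 there (42 ≡ 2 mod 4).
Stepping 2 places around the cycle: J → B → C.

C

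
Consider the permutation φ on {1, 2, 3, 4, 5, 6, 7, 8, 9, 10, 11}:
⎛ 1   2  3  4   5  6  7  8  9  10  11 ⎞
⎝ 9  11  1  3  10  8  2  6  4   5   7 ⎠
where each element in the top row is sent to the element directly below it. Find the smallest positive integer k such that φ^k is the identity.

Decomposing into disjoint cycles gives cycle lengths 4, 3, 2, 2.
The order of φ is the least common multiple of its cycle lengths: lcm(4, 3, 2, 2) = 12.

12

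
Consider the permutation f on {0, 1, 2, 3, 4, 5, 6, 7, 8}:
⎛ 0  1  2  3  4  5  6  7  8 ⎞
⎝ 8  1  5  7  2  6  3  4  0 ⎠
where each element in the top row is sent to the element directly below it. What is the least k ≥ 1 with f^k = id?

Writing f as disjoint cycles, the cycle lengths are 6, 2, 1.
The order is lcm(6, 2) = 6.

6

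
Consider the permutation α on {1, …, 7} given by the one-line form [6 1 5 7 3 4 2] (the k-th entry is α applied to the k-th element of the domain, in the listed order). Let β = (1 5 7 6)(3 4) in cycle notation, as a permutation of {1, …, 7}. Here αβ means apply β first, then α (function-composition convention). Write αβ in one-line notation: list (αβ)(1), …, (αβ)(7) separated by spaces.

3 1 7 5 2 6 4

(αβ)(x) = α(β(x)). Computing each image: α(β(1)) = α(5) = 3, α(β(2)) = α(2) = 1, α(β(3)) = α(4) = 7, α(β(4)) = α(3) = 5, α(β(5)) = α(7) = 2, α(β(6)) = α(1) = 6, α(β(7)) = α(6) = 4.
Hence αβ = [3 1 7 5 2 6 4].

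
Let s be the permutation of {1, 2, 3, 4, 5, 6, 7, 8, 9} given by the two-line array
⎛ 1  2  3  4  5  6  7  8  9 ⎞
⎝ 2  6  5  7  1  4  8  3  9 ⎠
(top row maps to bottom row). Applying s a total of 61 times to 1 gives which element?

Tracing 1 → 2 → … returns to 1 after 8 steps, so 1 lies in an 8-cycle (1, 2, 6, 4, 7, 8, 3, 5).
Powers repeat with period 8 on this cycle, and 61 mod 8 = 5, so s^61(1) = s^5(1).
Stepping 5 places around the cycle: 1 → 2 → 6 → 4 → 7 → 8.

8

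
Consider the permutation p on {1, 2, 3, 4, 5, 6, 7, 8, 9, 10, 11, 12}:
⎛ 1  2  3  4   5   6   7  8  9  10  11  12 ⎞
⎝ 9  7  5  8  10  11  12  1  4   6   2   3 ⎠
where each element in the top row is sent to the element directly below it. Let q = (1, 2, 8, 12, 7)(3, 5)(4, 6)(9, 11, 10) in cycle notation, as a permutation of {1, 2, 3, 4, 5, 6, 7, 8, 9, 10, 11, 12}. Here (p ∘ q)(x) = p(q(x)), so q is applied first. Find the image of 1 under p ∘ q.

q(1) = 2, then p(2) = 7; composing gives (p ∘ q)(1) = 7.

7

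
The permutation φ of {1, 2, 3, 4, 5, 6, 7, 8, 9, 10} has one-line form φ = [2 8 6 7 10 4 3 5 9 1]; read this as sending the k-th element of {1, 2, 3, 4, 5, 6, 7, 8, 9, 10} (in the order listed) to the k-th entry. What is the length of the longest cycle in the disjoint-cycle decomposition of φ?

Decomposing into disjoint cycles gives (1 2 8 5 10)(3 6 4 7); the longest has length 5.

5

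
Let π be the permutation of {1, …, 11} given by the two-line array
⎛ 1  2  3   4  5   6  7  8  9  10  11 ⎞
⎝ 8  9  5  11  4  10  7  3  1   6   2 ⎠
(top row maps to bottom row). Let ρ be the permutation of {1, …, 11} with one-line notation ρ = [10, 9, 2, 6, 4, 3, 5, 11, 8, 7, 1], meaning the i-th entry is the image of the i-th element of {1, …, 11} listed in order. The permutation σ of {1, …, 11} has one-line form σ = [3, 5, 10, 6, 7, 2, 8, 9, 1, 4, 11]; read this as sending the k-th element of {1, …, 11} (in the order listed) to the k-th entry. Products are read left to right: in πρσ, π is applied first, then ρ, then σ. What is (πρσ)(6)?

8

Apply the permutations in order: π(6) = 10, then ρ(10) = 7, then σ(7) = 8. So (πρσ)(6) = 8.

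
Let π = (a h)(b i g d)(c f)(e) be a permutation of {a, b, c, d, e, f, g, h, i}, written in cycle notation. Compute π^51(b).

d

b lies in the 4-cycle (b i g d).
On a 4-cycle, π^4 is the identity, so π^51 = π^3 there (51 ≡ 3 mod 4).
Stepping 3 places around the cycle: b → i → g → d.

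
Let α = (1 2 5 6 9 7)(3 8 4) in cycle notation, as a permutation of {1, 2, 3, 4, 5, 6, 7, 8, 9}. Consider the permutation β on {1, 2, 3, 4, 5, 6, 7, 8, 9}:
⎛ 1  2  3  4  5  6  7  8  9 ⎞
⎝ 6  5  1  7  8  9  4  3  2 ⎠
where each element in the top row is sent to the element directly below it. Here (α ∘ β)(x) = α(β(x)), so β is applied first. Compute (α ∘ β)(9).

First apply β: β(9) = 2, then α(2) = 5. Thus (α ∘ β)(9) = 5.

5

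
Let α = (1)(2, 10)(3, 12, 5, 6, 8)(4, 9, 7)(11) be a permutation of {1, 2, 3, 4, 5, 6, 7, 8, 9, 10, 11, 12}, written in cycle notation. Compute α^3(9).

9 lies in the 3-cycle (4, 9, 7).
Since the cycle has length 3, α^3 acts on it the same as α^0 (3 mod 3 = 0).
So α^3(9) = 9.

9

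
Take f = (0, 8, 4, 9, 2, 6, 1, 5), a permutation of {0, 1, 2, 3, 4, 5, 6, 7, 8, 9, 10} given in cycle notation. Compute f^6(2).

4

2 lies in the 8-cycle (0, 8, 4, 9, 2, 6, 1, 5).
Stepping 6 places around the cycle: 2 → 6 → 1 → 5 → 0 → 8 → 4.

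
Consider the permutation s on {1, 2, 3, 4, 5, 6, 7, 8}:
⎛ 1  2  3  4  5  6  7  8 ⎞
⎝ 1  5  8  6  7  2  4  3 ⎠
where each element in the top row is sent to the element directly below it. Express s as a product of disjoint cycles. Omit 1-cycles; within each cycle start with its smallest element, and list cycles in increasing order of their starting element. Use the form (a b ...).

Start at 2 and follow images: 2 → 5 → 7 → 4 → 6 → 2, giving the cycle (2 5 7 4 6).
Continuing from each remaining unvisited element yields (2 5 7 4 6)(3 8).

(2 5 7 4 6)(3 8)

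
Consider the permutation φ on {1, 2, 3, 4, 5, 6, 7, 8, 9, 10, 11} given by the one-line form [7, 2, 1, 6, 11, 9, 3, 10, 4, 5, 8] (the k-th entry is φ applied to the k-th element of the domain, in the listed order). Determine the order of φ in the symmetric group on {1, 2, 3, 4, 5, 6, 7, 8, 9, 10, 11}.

12

Decomposing into disjoint cycles gives cycle lengths 4, 3, 3, 1.
The order of φ is the least common multiple of its cycle lengths: lcm(4, 3, 3) = 12.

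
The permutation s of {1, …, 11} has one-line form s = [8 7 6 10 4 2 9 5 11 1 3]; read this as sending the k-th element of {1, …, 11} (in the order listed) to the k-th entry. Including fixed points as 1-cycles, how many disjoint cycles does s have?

The cycle decomposition is (1 8 5 4 10)(2 7 9 11 3 6), which has 2 cycles (counting 1-cycles).

2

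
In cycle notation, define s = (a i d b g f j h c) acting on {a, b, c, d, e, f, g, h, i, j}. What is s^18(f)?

f

f lies in the 9-cycle (a i d b g f j h c).
Powers repeat with period 9 on this cycle, and 18 mod 9 = 0, so s^18(f) = s^0(f).
So s^18(f) = f.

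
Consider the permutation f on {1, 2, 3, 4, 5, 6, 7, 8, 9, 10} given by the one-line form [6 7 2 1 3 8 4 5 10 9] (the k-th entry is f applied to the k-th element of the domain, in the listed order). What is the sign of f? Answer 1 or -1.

In disjoint-cycle form the cycle lengths are 8, 2.
A cycle is odd iff its length is even; f has 2 even-length cycles, so sgn(f) = (−1)^2 and f is even.

1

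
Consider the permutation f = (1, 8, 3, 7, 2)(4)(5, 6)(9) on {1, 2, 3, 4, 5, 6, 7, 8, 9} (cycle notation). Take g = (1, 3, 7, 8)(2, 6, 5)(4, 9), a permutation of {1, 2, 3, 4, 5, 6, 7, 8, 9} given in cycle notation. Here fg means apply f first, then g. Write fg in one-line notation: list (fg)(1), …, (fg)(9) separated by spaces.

1 3 8 9 5 2 6 7 4

For each element, apply f then g: 1 → 8 → 1; 2 → 1 → 3; 3 → 7 → 8; 4 → 4 → 9; 5 → 6 → 5; 6 → 5 → 2; 7 → 2 → 6; 8 → 3 → 7; 9 → 9 → 4.
So fg in one-line form is 1 3 8 9 5 2 6 7 4.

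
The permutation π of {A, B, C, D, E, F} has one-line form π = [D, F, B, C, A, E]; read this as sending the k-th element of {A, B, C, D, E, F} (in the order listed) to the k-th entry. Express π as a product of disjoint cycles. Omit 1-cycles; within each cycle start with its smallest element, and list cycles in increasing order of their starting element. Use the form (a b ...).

Iterating π from A gives A → D → C → B → F → E → A; that is the 6-cycle (A D C B F E).
Continuing from each remaining unvisited element yields (A D C B F E).

(A D C B F E)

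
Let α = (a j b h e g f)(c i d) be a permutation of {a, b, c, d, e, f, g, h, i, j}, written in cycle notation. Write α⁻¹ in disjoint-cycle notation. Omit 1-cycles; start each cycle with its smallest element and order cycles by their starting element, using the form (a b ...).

Inverting a permutation written in cycle notation just reverses the order within every cycle.
Reversing each cycle of α and rotating so the smallest element leads gives (a f g e h b j)(c d i).

(a f g e h b j)(c d i)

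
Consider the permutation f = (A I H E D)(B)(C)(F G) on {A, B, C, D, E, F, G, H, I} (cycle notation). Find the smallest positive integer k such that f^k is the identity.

The disjoint cycles have lengths 5, 2, 1, 1.
The order is lcm(5, 2) = 10.

10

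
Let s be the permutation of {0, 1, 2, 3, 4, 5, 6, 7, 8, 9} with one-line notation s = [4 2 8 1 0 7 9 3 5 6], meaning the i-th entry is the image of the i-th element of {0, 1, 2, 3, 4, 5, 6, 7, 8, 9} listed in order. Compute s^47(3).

7

Tracing 3 → 1 → … returns to 3 after 6 steps, so 3 lies in a 6-cycle (1, 2, 8, 5, 7, 3).
On a 6-cycle, s^6 is the identity, so s^47 = s^5 there (47 ≡ 5 mod 6).
Stepping 5 places around the cycle: 3 → 1 → 2 → 8 → 5 → 7.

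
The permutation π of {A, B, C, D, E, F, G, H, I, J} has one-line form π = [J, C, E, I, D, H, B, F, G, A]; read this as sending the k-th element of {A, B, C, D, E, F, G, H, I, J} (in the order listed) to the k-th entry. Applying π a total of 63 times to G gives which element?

E

Tracing G → B → … returns to G after 6 steps, so G lies in a 6-cycle (B C E D I G).
On a 6-cycle, π^6 is the identity, so π^63 = π^3 there (63 ≡ 3 mod 6).
Advancing 3 steps from G: G → B → C → E.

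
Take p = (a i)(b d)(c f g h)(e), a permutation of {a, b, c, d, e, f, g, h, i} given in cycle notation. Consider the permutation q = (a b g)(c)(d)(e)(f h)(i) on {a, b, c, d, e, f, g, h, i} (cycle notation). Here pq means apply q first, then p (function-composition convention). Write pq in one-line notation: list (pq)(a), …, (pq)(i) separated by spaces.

d h f b e c i g a

For each element, apply q then p: a → b → d; b → g → h; c → c → f; d → d → b; e → e → e; f → h → c; g → a → i; h → f → g; i → i → a.
So pq in one-line form is d h f b e c i g a.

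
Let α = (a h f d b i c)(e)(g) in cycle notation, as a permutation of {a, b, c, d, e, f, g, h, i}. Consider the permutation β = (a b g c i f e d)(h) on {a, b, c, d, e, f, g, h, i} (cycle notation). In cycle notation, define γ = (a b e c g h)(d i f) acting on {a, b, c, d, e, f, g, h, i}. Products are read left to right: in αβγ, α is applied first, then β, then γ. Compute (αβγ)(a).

a

(αβγ)(a) = γ(β(α(a))). α(a) = h, then β(h) = h, then γ(h) = a, so the result is a.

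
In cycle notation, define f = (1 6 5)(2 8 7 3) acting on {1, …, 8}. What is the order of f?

The disjoint cycles have lengths 4, 3, 1.
The order is lcm(4, 3) = 12.

12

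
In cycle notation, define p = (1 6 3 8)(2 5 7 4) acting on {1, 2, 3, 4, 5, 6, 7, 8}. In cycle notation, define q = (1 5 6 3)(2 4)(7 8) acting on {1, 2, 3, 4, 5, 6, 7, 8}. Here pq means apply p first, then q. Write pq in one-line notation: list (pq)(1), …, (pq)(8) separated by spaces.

3 6 7 4 8 1 2 5

For each element, apply p then q: 1 → 6 → 3; 2 → 5 → 6; 3 → 8 → 7; 4 → 2 → 4; 5 → 7 → 8; 6 → 3 → 1; 7 → 4 → 2; 8 → 1 → 5.
Collecting the images, pq = [3 6 7 4 8 1 2 5].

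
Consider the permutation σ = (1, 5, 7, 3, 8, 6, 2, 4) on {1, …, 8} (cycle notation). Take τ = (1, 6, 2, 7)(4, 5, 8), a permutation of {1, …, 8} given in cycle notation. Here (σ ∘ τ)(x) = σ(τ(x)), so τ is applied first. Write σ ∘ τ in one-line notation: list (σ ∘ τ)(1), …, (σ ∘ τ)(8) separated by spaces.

For each element, apply τ then σ: 1 → 6 → 2; 2 → 7 → 3; 3 → 3 → 8; 4 → 5 → 7; 5 → 8 → 6; 6 → 2 → 4; 7 → 1 → 5; 8 → 4 → 1.
Collecting the images, σ ∘ τ = [2 3 8 7 6 4 5 1].

2 3 8 7 6 4 5 1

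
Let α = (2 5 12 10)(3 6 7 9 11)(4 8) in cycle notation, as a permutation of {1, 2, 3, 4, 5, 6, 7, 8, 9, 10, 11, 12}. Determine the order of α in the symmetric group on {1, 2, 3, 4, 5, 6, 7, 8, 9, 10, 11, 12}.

20

The cycle type of α is (5, 4, 2, 1).
The order of α is the least common multiple of its cycle lengths: lcm(5, 4, 2) = 20.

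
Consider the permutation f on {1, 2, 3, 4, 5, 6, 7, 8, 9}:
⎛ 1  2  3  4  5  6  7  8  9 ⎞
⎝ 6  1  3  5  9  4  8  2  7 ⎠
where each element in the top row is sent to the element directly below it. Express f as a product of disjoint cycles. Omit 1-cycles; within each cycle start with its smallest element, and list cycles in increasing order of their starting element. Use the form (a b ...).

Start at 1 and follow images: 1 → 6 → 4 → 5 → 9 → 7 → 8 → 2 → 1, giving the cycle (1 6 4 5 9 7 8 2).
Repeating from the next unused element and collecting all non-trivial cycles gives (1 6 4 5 9 7 8 2).

(1 6 4 5 9 7 8 2)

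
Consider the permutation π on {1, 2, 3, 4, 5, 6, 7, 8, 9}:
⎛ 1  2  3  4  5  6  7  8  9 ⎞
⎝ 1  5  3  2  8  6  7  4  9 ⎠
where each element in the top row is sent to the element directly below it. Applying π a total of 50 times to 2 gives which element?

8

Tracing 2 → 5 → … returns to 2 after 4 steps, so 2 lies in a 4-cycle (2 5 8 4).
Since the cycle has length 4, π^50 acts on it the same as π^2 (50 mod 4 = 2).
Advancing 2 steps from 2: 2 → 5 → 8.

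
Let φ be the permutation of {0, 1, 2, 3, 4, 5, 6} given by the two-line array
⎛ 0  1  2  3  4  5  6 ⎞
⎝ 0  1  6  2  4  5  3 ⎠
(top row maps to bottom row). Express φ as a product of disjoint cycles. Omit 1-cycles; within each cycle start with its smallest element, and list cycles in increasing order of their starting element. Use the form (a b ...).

(2 6 3)

From 2: 2 → 6 → 3 → 2, closing the cycle (2 6 3).
Repeating from the next unused element and collecting all non-trivial cycles gives (2 6 3).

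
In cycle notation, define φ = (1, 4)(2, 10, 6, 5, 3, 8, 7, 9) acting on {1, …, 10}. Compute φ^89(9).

9 lies in the 8-cycle (2, 10, 6, 5, 3, 8, 7, 9).
Since the cycle has length 8, φ^89 acts on it the same as φ^1 (89 mod 8 = 1).
Advancing 1 step from 9: 9 → 2.

2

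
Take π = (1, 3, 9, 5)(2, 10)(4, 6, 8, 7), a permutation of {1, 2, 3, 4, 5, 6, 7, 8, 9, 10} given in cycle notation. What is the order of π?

The disjoint cycles have lengths 4, 4, 2.
Since disjoint cycles commute, ord(π) = lcm(4, 4, 2) = 4.

4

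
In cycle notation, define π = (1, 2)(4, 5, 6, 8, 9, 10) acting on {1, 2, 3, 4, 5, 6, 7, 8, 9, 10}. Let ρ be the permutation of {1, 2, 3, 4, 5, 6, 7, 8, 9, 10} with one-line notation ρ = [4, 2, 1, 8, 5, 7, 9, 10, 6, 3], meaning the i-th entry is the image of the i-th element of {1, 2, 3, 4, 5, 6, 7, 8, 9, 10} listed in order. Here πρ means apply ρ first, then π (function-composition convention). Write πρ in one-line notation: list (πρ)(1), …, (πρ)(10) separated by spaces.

For each element, apply ρ then π: 1 → 4 → 5; 2 → 2 → 1; 3 → 1 → 2; 4 → 8 → 9; 5 → 5 → 6; 6 → 7 → 7; 7 → 9 → 10; 8 → 10 → 4; 9 → 6 → 8; 10 → 3 → 3.
So πρ in one-line form is 5 1 2 9 6 7 10 4 8 3.

5 1 2 9 6 7 10 4 8 3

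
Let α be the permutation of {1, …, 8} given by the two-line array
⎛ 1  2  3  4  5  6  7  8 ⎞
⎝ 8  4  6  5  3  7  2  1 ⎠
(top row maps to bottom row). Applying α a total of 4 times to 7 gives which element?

3

Tracing 7 → 2 → … returns to 7 after 6 steps, so 7 lies in a 6-cycle (2 4 5 3 6 7).
Stepping 4 places around the cycle: 7 → 2 → 4 → 5 → 3.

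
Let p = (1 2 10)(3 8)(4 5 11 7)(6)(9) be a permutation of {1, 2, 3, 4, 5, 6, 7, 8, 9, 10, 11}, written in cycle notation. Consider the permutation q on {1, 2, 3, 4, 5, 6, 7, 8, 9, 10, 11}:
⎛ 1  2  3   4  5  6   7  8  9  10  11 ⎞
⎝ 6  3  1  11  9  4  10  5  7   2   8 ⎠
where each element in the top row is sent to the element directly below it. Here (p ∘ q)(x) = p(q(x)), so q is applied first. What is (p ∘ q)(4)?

7

(p ∘ q)(4) = p(q(4)). q(4) = 11, then p(11) = 7. So (p ∘ q)(4) = 7.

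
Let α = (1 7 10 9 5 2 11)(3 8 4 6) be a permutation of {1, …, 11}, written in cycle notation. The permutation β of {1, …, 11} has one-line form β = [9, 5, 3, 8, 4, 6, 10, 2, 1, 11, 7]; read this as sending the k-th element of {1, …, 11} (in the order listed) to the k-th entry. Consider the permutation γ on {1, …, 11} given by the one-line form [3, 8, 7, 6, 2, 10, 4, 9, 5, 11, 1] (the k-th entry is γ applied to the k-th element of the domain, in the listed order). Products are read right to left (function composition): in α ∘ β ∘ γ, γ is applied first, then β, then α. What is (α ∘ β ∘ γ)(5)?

Chase 5: γ(5) = 2; β(2) = 5; α(5) = 2. Hence (α ∘ β ∘ γ)(5) = 2.

2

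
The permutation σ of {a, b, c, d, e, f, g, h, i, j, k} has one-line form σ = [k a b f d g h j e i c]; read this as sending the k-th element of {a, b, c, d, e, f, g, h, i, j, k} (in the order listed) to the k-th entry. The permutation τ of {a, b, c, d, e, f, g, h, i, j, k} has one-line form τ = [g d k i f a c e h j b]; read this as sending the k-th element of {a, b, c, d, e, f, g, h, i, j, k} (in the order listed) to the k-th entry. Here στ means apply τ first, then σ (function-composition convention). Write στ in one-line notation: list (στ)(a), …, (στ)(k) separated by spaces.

Chase each element through τ then σ: a → g → h; b → d → f; c → k → c; d → i → e; e → f → g; f → a → k; g → c → b; h → e → d; i → h → j; j → j → i; k → b → a.
Collecting the images, στ = [h f c e g k b d j i a].

h f c e g k b d j i a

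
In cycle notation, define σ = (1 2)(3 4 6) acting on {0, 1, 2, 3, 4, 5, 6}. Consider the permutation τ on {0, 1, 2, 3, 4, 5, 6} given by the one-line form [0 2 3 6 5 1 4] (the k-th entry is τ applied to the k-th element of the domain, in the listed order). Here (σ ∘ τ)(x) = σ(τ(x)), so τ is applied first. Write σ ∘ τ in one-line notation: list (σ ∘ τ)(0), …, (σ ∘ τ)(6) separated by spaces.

0 1 4 3 5 2 6

For each element, apply τ then σ: 0 → 0 → 0; 1 → 2 → 1; 2 → 3 → 4; 3 → 6 → 3; 4 → 5 → 5; 5 → 1 → 2; 6 → 4 → 6.
Collecting the images, σ ∘ τ = [0 1 4 3 5 2 6].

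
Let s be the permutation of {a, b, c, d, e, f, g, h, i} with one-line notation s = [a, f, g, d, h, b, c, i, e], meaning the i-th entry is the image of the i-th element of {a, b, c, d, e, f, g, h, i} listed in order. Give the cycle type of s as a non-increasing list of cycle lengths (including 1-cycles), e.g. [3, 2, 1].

[3, 2, 2, 1, 1]

The disjoint cycles are (a)(b f)(c g)(d)(e h i), with lengths 3, 2, 2, 1, 1 in non-increasing order.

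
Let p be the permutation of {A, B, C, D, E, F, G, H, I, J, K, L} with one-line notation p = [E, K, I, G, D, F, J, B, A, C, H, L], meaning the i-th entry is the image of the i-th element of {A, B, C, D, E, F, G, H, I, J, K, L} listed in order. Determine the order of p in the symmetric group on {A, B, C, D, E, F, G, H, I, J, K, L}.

Writing p as disjoint cycles, the cycle lengths are 7, 3, 1, 1.
The order is lcm(7, 3) = 21.

21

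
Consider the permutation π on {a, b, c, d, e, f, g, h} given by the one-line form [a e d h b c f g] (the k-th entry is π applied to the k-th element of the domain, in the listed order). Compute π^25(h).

h

Tracing h → g → … returns to h after 5 steps, so h lies in a 5-cycle (c, d, h, g, f).
Since the cycle has length 5, π^25 acts on it the same as π^0 (25 mod 5 = 0).
So π^25(h) = h.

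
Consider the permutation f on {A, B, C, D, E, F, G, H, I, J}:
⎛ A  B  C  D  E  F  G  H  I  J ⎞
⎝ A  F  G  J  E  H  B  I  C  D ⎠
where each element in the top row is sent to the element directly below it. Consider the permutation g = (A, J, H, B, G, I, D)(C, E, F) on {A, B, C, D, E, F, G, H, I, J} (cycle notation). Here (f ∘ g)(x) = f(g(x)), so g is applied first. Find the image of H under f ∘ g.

F

(f ∘ g)(H) = f(g(H)). g(H) = B, then f(B) = F. So (f ∘ g)(H) = F.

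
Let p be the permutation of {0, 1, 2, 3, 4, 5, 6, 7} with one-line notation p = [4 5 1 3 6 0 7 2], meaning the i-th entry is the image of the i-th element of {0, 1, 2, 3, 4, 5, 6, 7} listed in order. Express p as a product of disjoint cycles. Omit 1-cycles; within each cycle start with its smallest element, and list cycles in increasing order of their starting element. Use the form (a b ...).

From 0: 0 → 4 → 6 → 7 → 2 → 1 → 5 → 0, closing the cycle (0 4 6 7 2 1 5).
Repeating from the next unused element and collecting all non-trivial cycles gives (0 4 6 7 2 1 5).

(0 4 6 7 2 1 5)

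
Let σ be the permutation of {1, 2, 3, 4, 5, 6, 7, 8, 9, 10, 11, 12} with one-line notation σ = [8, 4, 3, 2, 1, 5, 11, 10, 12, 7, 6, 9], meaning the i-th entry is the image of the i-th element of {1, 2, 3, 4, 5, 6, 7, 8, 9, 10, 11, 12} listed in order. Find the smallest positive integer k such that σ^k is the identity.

The disjoint-cycle form of σ has cycle lengths 7, 2, 2, 1.
The order of σ is the least common multiple of its cycle lengths: lcm(7, 2, 2) = 14.

14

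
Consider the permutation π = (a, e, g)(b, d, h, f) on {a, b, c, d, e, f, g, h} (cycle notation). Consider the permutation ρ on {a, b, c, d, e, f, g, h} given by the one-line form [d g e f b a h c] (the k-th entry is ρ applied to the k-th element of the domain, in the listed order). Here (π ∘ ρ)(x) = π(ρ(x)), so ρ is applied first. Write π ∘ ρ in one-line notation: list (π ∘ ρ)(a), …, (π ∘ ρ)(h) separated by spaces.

h a g b d e f c

Chase each element through ρ then π: a → d → h; b → g → a; c → e → g; d → f → b; e → b → d; f → a → e; g → h → f; h → c → c.
Collecting the images, π ∘ ρ = [h a g b d e f c].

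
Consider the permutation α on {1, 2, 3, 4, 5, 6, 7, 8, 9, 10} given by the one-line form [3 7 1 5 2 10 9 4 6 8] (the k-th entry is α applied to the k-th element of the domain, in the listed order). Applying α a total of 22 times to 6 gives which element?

7

Tracing 6 → 10 → … returns to 6 after 8 steps, so 6 lies in an 8-cycle (2 7 9 6 10 8 4 5).
Powers repeat with period 8 on this cycle, and 22 mod 8 = 6, so α^22(6) = α^6(6).
Advancing 6 steps from 6: 6 → 10 → 8 → 4 → 5 → 2 → 7.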